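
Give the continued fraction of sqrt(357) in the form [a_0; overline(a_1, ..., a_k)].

Write x_i = (sqrt(357) + m_i)/d_i with (m_0, d_0) = (0, 1). a_0 = floor(sqrt(357)) = 18, since 18^2 = 324 <= 357 < 361 = 19^2.
Iterate m_{i+1} = d_i*a_i - m_i, d_{i+1} = (357 - m_{i+1}^2)/d_i, a_{i+1} = floor((a_0 + m_{i+1})/d_{i+1}):
  m_1 = 1*18 - 0 = 18, d_1 = (357 - 18^2)/1 = 33/1 = 33, a_1 = floor((18 + 18)/33) = 1.
  m_2 = 33*1 - 18 = 15, d_2 = (357 - 15^2)/33 = 132/33 = 4, a_2 = floor((18 + 15)/4) = 8.
  m_3 = 4*8 - 15 = 17, d_3 = (357 - 17^2)/4 = 68/4 = 17, a_3 = floor((18 + 17)/17) = 2.
  m_4 = 17*2 - 17 = 17, d_4 = (357 - 17^2)/17 = 68/17 = 4, a_4 = floor((18 + 17)/4) = 8.
  m_5 = 4*8 - 17 = 15, d_5 = (357 - 15^2)/4 = 132/4 = 33, a_5 = floor((18 + 15)/33) = 1.
  m_6 = 33*1 - 15 = 18, d_6 = (357 - 18^2)/33 = 33/33 = 1, a_6 = floor((18 + 18)/1) = 36.
  m_7 = 1*36 - 18 = 18, d_7 = (357 - 18^2)/1 = 33/1 = 33: (m_7, d_7) = (m_1, d_1) = (18, 33), so from here the quotients repeat a_1, ..., a_6; the period length is 6.
Hence the expansion of sqrt(357) is a_0 = 18 followed by the repeating block 1, 8, 2, 8, 1, 36 (period 6).

[18; overline(1, 8, 2, 8, 1, 36)]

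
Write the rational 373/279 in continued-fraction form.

[1; 2, 1, 30, 3]

Run the Euclidean algorithm on 373 and 279; the successive quotients are the partial quotients a_0, a_1, ... (each step inverts the fractional part left over by the previous one):
  373 = 1*279 + 94, so a_0 = 1.
  279 = 2*94 + 91, so a_1 = 2.
  94 = 1*91 + 3, so a_2 = 1.
  91 = 30*3 + 1, so a_3 = 30.
  3 = 3*1 + 0, so a_4 = 3.
The remainder reaches 0 after 5 divisions, so the expansion has 5 partial quotients, read off in order.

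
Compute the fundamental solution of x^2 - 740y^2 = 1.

First expand sqrt(740) as a continued fraction. With x_i = (sqrt(740) + m_i)/d_i and (m_0, d_0) = (0, 1): a_0 = floor(sqrt(740)) = 27, since 27^2 = 729 <= 740 < 784 = 28^2.
Iterate m_{i+1} = d_i*a_i - m_i, d_{i+1} = (740 - m_{i+1}^2)/d_i, a_{i+1} = floor((a_0 + m_{i+1})/d_{i+1}):
  m_1 = 1*27 - 0 = 27, d_1 = (740 - 27^2)/1 = 11/1 = 11, a_1 = floor((27 + 27)/11) = 4.
  m_2 = 11*4 - 27 = 17, d_2 = (740 - 17^2)/11 = 451/11 = 41, a_2 = floor((27 + 17)/41) = 1.
  m_3 = 41*1 - 17 = 24, d_3 = (740 - 24^2)/41 = 164/41 = 4, a_3 = floor((27 + 24)/4) = 12.
  m_4 = 4*12 - 24 = 24, d_4 = (740 - 24^2)/4 = 164/4 = 41, a_4 = floor((27 + 24)/41) = 1.
  m_5 = 41*1 - 24 = 17, d_5 = (740 - 17^2)/41 = 451/41 = 11, a_5 = floor((27 + 17)/11) = 4.
  m_6 = 11*4 - 17 = 27, d_6 = (740 - 27^2)/11 = 11/11 = 1, a_6 = floor((27 + 27)/1) = 54.
  m_7 = 1*54 - 27 = 27, d_7 = (740 - 27^2)/1 = 11/1 = 11: (m_7, d_7) = (m_1, d_1) = (27, 11), so from here the quotients repeat a_1, ..., a_6; the period length is 6.
So sqrt(740) = [27; (4, 1, 12, 1, 4, 54)] with period length k = 6.
k is even, so the fundamental solution of x^2 - 740y^2 = 1 is (p_{k-1}, q_{k-1}) = (p_5, q_5); compute convergents through index 5.
Convergents (p_i = a_i*p_{i-1} + p_{i-2}, q_i = a_i*q_{i-1} + q_{i-2} with p_{-2}=0, p_{-1}=1, q_{-2}=1, q_{-1}=0):
  i=0: a_0=27, p_0 = 27*1 + 0 = 27, q_0 = 27*0 + 1 = 1.
  i=1: a_1=4, p_1 = 4*27 + 1 = 109, q_1 = 4*1 + 0 = 4.
  i=2: a_2=1, p_2 = 1*109 + 27 = 136, q_2 = 1*4 + 1 = 5.
  i=3: a_3=12, p_3 = 12*136 + 109 = 1741, q_3 = 12*5 + 4 = 64.
  i=4: a_4=1, p_4 = 1*1741 + 136 = 1877, q_4 = 1*64 + 5 = 69.
  i=5: a_5=4, p_5 = 4*1877 + 1741 = 9249, q_5 = 4*69 + 64 = 340.
Check: 9249^2 - 740*340^2 = 85544001 - 85544000 = 1, so (x, y) = (9249, 340) solves the equation, and by the theorem it is the least positive solution.

(x, y) = (9249, 340)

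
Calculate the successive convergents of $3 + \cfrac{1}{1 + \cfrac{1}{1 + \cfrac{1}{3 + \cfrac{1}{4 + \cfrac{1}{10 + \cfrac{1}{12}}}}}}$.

3/1, 4/1, 7/2, 25/7, 107/30, 1095/307, 13247/3714

Using the convergent recurrence p_i = a_i*p_{i-1} + p_{i-2}, q_i = a_i*q_{i-1} + q_{i-2} with p_{-2}=0, p_{-1}=1, q_{-2}=1, q_{-1}=0:
  i=0: a_0=3, p_0 = 3*1 + 0 = 3, q_0 = 3*0 + 1 = 1.
  i=1: a_1=1, p_1 = 1*3 + 1 = 4, q_1 = 1*1 + 0 = 1.
  i=2: a_2=1, p_2 = 1*4 + 3 = 7, q_2 = 1*1 + 1 = 2.
  i=3: a_3=3, p_3 = 3*7 + 4 = 25, q_3 = 3*2 + 1 = 7.
  i=4: a_4=4, p_4 = 4*25 + 7 = 107, q_4 = 4*7 + 2 = 30.
  i=5: a_5=10, p_5 = 10*107 + 25 = 1095, q_5 = 10*30 + 7 = 307.
  i=6: a_6=12, p_6 = 12*1095 + 107 = 13247, q_6 = 12*307 + 30 = 3714.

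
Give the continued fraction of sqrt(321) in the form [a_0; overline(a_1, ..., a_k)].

[17; overline(1, 10, 1, 34)]

Write x_i = (sqrt(321) + m_i)/d_i with (m_0, d_0) = (0, 1). a_0 = floor(sqrt(321)) = 17, since 17^2 = 289 <= 321 < 324 = 18^2.
Iterate m_{i+1} = d_i*a_i - m_i, d_{i+1} = (321 - m_{i+1}^2)/d_i, a_{i+1} = floor((a_0 + m_{i+1})/d_{i+1}):
  m_1 = 1*17 - 0 = 17, d_1 = (321 - 17^2)/1 = 32/1 = 32, a_1 = floor((17 + 17)/32) = 1.
  m_2 = 32*1 - 17 = 15, d_2 = (321 - 15^2)/32 = 96/32 = 3, a_2 = floor((17 + 15)/3) = 10.
  m_3 = 3*10 - 15 = 15, d_3 = (321 - 15^2)/3 = 96/3 = 32, a_3 = floor((17 + 15)/32) = 1.
  m_4 = 32*1 - 15 = 17, d_4 = (321 - 17^2)/32 = 32/32 = 1, a_4 = floor((17 + 17)/1) = 34.
  m_5 = 1*34 - 17 = 17, d_5 = (321 - 17^2)/1 = 32/1 = 32: (m_5, d_5) = (m_1, d_1) = (17, 32), so from here the quotients repeat a_1, ..., a_4; the period length is 4.
Hence the expansion of sqrt(321) is a_0 = 17 followed by the repeating block 1, 10, 1, 34 (period 4).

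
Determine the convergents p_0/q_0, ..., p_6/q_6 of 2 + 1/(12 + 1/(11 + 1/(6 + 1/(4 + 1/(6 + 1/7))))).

2/1, 25/12, 277/133, 1687/810, 7025/3373, 43837/21048, 313884/150709

Using the convergent recurrence p_i = a_i*p_{i-1} + p_{i-2}, q_i = a_i*q_{i-1} + q_{i-2} with p_{-2}=0, p_{-1}=1, q_{-2}=1, q_{-1}=0:
  i=0: a_0=2, p_0 = 2*1 + 0 = 2, q_0 = 2*0 + 1 = 1.
  i=1: a_1=12, p_1 = 12*2 + 1 = 25, q_1 = 12*1 + 0 = 12.
  i=2: a_2=11, p_2 = 11*25 + 2 = 277, q_2 = 11*12 + 1 = 133.
  i=3: a_3=6, p_3 = 6*277 + 25 = 1687, q_3 = 6*133 + 12 = 810.
  i=4: a_4=4, p_4 = 4*1687 + 277 = 7025, q_4 = 4*810 + 133 = 3373.
  i=5: a_5=6, p_5 = 6*7025 + 1687 = 43837, q_5 = 6*3373 + 810 = 21048.
  i=6: a_6=7, p_6 = 7*43837 + 7025 = 313884, q_6 = 7*21048 + 3373 = 150709.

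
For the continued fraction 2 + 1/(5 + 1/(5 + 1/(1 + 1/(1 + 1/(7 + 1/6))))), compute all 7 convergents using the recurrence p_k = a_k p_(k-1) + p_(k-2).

2/1, 11/5, 57/26, 68/31, 125/57, 943/430, 5783/2637

Using the convergent recurrence p_i = a_i*p_{i-1} + p_{i-2}, q_i = a_i*q_{i-1} + q_{i-2} with p_{-2}=0, p_{-1}=1, q_{-2}=1, q_{-1}=0:
  i=0: a_0=2, p_0 = 2*1 + 0 = 2, q_0 = 2*0 + 1 = 1.
  i=1: a_1=5, p_1 = 5*2 + 1 = 11, q_1 = 5*1 + 0 = 5.
  i=2: a_2=5, p_2 = 5*11 + 2 = 57, q_2 = 5*5 + 1 = 26.
  i=3: a_3=1, p_3 = 1*57 + 11 = 68, q_3 = 1*26 + 5 = 31.
  i=4: a_4=1, p_4 = 1*68 + 57 = 125, q_4 = 1*31 + 26 = 57.
  i=5: a_5=7, p_5 = 7*125 + 68 = 943, q_5 = 7*57 + 31 = 430.
  i=6: a_6=6, p_6 = 6*943 + 125 = 5783, q_6 = 6*430 + 57 = 2637.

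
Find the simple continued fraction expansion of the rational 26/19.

[1; 2, 1, 2, 2]

Run the Euclidean algorithm on 26 and 19; the successive quotients are the partial quotients a_0, a_1, ... (each step inverts the fractional part left over by the previous one):
  26 = 1*19 + 7, so a_0 = 1.
  19 = 2*7 + 5, so a_1 = 2.
  7 = 1*5 + 2, so a_2 = 1.
  5 = 2*2 + 1, so a_3 = 2.
  2 = 2*1 + 0, so a_4 = 2.
The remainder reaches 0 after 5 divisions, so the expansion has 5 partial quotients, read off in order.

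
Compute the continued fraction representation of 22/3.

Run the Euclidean algorithm on 22 and 3; the successive quotients are the partial quotients a_0, a_1, ... (each step inverts the fractional part left over by the previous one):
  22 = 7*3 + 1, so a_0 = 7.
  3 = 3*1 + 0, so a_1 = 3.
The remainder reaches 0 after 2 divisions, so the expansion has 2 partial quotients, read off in order.

[7; 3]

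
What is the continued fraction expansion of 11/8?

Run the Euclidean algorithm on 11 and 8; the successive quotients are the partial quotients a_0, a_1, ... (each step inverts the fractional part left over by the previous one):
  11 = 1*8 + 3, so a_0 = 1.
  8 = 2*3 + 2, so a_1 = 2.
  3 = 1*2 + 1, so a_2 = 1.
  2 = 2*1 + 0, so a_3 = 2.
The remainder reaches 0 after 4 divisions, so the expansion has 4 partial quotients, read off in order.

[1; 2, 1, 2]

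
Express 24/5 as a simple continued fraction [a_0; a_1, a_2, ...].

[4; 1, 4]

Run the Euclidean algorithm on 24 and 5; the successive quotients are the partial quotients a_0, a_1, ... (each step inverts the fractional part left over by the previous one):
  24 = 4*5 + 4, so a_0 = 4.
  5 = 1*4 + 1, so a_1 = 1.
  4 = 4*1 + 0, so a_2 = 4.
The remainder reaches 0 after 3 divisions, so the expansion has 3 partial quotients, read off in order.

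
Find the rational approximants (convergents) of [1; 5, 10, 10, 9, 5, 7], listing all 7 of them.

1/1, 6/5, 61/51, 616/515, 5605/4686, 28641/23945, 206092/172301

Using the convergent recurrence p_i = a_i*p_{i-1} + p_{i-2}, q_i = a_i*q_{i-1} + q_{i-2} with p_{-2}=0, p_{-1}=1, q_{-2}=1, q_{-1}=0:
  i=0: a_0=1, p_0 = 1*1 + 0 = 1, q_0 = 1*0 + 1 = 1.
  i=1: a_1=5, p_1 = 5*1 + 1 = 6, q_1 = 5*1 + 0 = 5.
  i=2: a_2=10, p_2 = 10*6 + 1 = 61, q_2 = 10*5 + 1 = 51.
  i=3: a_3=10, p_3 = 10*61 + 6 = 616, q_3 = 10*51 + 5 = 515.
  i=4: a_4=9, p_4 = 9*616 + 61 = 5605, q_4 = 9*515 + 51 = 4686.
  i=5: a_5=5, p_5 = 5*5605 + 616 = 28641, q_5 = 5*4686 + 515 = 23945.
  i=6: a_6=7, p_6 = 7*28641 + 5605 = 206092, q_6 = 7*23945 + 4686 = 172301.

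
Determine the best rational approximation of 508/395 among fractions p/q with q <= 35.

Expand x = 508/395 as a continued fraction with the Euclidean algorithm:
  508 = 1*395 + 113, so a_0 = 1.
  395 = 3*113 + 56, so a_1 = 3.
  113 = 2*56 + 1, so a_2 = 2.
  56 = 56*1 + 0, so a_3 = 56.
so x = [1; 3, 2, 56].
Convergents (p_i = a_i*p_{i-1} + p_{i-2}, q_i = a_i*q_{i-1} + q_{i-2} with p_{-2}=0, p_{-1}=1, q_{-2}=1, q_{-1}=0), until the denominator exceeds 35:
  i=0: a_0=1, p_0 = 1*1 + 0 = 1, q_0 = 1*0 + 1 = 1.
  i=1: a_1=3, p_1 = 3*1 + 1 = 4, q_1 = 3*1 + 0 = 3.
  i=2: a_2=2, p_2 = 2*4 + 1 = 9, q_2 = 2*3 + 1 = 7.
  i=3: a_3=56, p_3 = 56*9 + 4 = 508, q_3 = 56*7 + 3 = 395.
q_3 = 395 > 35, so the last convergent with denominator <= 35 is p_2/q_2 = 9/7.
The closest fraction with denominator <= 35 is either p_2/q_2 or the intermediate fraction (k*p_2 + p_1)/(k*q_2 + q_1) with the largest k >= 1 whose denominator stays <= 35; these approach x as k grows, and every other convergent or intermediate fraction in range is farther away.
Largest k: floor((35 - q_1)/q_2) = floor((35 - 3)/7) = 4.
That gives (4*9 + 4)/(4*7 + 3) = 40/31.
Compare the errors: |x - 9/7| = |508*7 - 9*395|/(395*7) = 1/2765, and |x - 40/31| = |508*31 - 40*395|/(395*31) = 52/12245.
Cross-multiplying, 1*12245 = 12245 < 143780 = 52*2765, so 1/2765 is smaller: the convergent 9/7 is closer to x than 40/31.

9/7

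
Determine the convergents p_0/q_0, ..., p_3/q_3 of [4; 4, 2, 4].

Using the convergent recurrence p_i = a_i*p_{i-1} + p_{i-2}, q_i = a_i*q_{i-1} + q_{i-2} with p_{-2}=0, p_{-1}=1, q_{-2}=1, q_{-1}=0:
  i=0: a_0=4, p_0 = 4*1 + 0 = 4, q_0 = 4*0 + 1 = 1.
  i=1: a_1=4, p_1 = 4*4 + 1 = 17, q_1 = 4*1 + 0 = 4.
  i=2: a_2=2, p_2 = 2*17 + 4 = 38, q_2 = 2*4 + 1 = 9.
  i=3: a_3=4, p_3 = 4*38 + 17 = 169, q_3 = 4*9 + 4 = 40.

4/1, 17/4, 38/9, 169/40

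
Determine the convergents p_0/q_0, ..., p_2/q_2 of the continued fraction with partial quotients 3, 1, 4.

Using the convergent recurrence p_i = a_i*p_{i-1} + p_{i-2}, q_i = a_i*q_{i-1} + q_{i-2} with p_{-2}=0, p_{-1}=1, q_{-2}=1, q_{-1}=0:
  i=0: a_0=3, p_0 = 3*1 + 0 = 3, q_0 = 3*0 + 1 = 1.
  i=1: a_1=1, p_1 = 1*3 + 1 = 4, q_1 = 1*1 + 0 = 1.
  i=2: a_2=4, p_2 = 4*4 + 3 = 19, q_2 = 4*1 + 1 = 5.

3/1, 4/1, 19/5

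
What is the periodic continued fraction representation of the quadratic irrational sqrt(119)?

[10; (1, 9, 1, 20)]

Write x_i = (sqrt(119) + m_i)/d_i with (m_0, d_0) = (0, 1). a_0 = floor(sqrt(119)) = 10, since 10^2 = 100 <= 119 < 121 = 11^2.
Iterate m_{i+1} = d_i*a_i - m_i, d_{i+1} = (119 - m_{i+1}^2)/d_i, a_{i+1} = floor((a_0 + m_{i+1})/d_{i+1}):
  m_1 = 1*10 - 0 = 10, d_1 = (119 - 10^2)/1 = 19/1 = 19, a_1 = floor((10 + 10)/19) = 1.
  m_2 = 19*1 - 10 = 9, d_2 = (119 - 9^2)/19 = 38/19 = 2, a_2 = floor((10 + 9)/2) = 9.
  m_3 = 2*9 - 9 = 9, d_3 = (119 - 9^2)/2 = 38/2 = 19, a_3 = floor((10 + 9)/19) = 1.
  m_4 = 19*1 - 9 = 10, d_4 = (119 - 10^2)/19 = 19/19 = 1, a_4 = floor((10 + 10)/1) = 20.
  m_5 = 1*20 - 10 = 10, d_5 = (119 - 10^2)/1 = 19/1 = 19: (m_5, d_5) = (m_1, d_1) = (10, 19), so from here the quotients repeat a_1, ..., a_4; the period length is 4.
Hence the expansion of sqrt(119) is a_0 = 10 followed by the repeating block 1, 9, 1, 20 (period 4).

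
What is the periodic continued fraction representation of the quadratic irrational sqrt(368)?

Write x_i = (sqrt(368) + m_i)/d_i with (m_0, d_0) = (0, 1). a_0 = floor(sqrt(368)) = 19, since 19^2 = 361 <= 368 < 400 = 20^2.
Iterate m_{i+1} = d_i*a_i - m_i, d_{i+1} = (368 - m_{i+1}^2)/d_i, a_{i+1} = floor((a_0 + m_{i+1})/d_{i+1}):
  m_1 = 1*19 - 0 = 19, d_1 = (368 - 19^2)/1 = 7/1 = 7, a_1 = floor((19 + 19)/7) = 5.
  m_2 = 7*5 - 19 = 16, d_2 = (368 - 16^2)/7 = 112/7 = 16, a_2 = floor((19 + 16)/16) = 2.
  m_3 = 16*2 - 16 = 16, d_3 = (368 - 16^2)/16 = 112/16 = 7, a_3 = floor((19 + 16)/7) = 5.
  m_4 = 7*5 - 16 = 19, d_4 = (368 - 19^2)/7 = 7/7 = 1, a_4 = floor((19 + 19)/1) = 38.
  m_5 = 1*38 - 19 = 19, d_5 = (368 - 19^2)/1 = 7/1 = 7: (m_5, d_5) = (m_1, d_1) = (19, 7), so from here the quotients repeat a_1, ..., a_4; the period length is 4.
Hence the expansion of sqrt(368) is a_0 = 19 followed by the repeating block 5, 2, 5, 38 (period 4).

[19; (5, 2, 5, 38)]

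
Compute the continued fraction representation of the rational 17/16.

[1; 16]

Run the Euclidean algorithm on 17 and 16; the successive quotients are the partial quotients a_0, a_1, ... (each step inverts the fractional part left over by the previous one):
  17 = 1*16 + 1, so a_0 = 1.
  16 = 16*1 + 0, so a_1 = 16.
The remainder reaches 0 after 2 divisions, so the expansion has 2 partial quotients, read off in order.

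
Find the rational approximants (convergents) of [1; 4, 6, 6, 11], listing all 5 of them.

Using the convergent recurrence p_i = a_i*p_{i-1} + p_{i-2}, q_i = a_i*q_{i-1} + q_{i-2} with p_{-2}=0, p_{-1}=1, q_{-2}=1, q_{-1}=0:
  i=0: a_0=1, p_0 = 1*1 + 0 = 1, q_0 = 1*0 + 1 = 1.
  i=1: a_1=4, p_1 = 4*1 + 1 = 5, q_1 = 4*1 + 0 = 4.
  i=2: a_2=6, p_2 = 6*5 + 1 = 31, q_2 = 6*4 + 1 = 25.
  i=3: a_3=6, p_3 = 6*31 + 5 = 191, q_3 = 6*25 + 4 = 154.
  i=4: a_4=11, p_4 = 11*191 + 31 = 2132, q_4 = 11*154 + 25 = 1719.

1/1, 5/4, 31/25, 191/154, 2132/1719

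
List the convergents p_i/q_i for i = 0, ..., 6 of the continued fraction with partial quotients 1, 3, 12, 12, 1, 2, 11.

1/1, 4/3, 49/37, 592/447, 641/484, 1874/1415, 21255/16049

Using the convergent recurrence p_i = a_i*p_{i-1} + p_{i-2}, q_i = a_i*q_{i-1} + q_{i-2} with p_{-2}=0, p_{-1}=1, q_{-2}=1, q_{-1}=0:
  i=0: a_0=1, p_0 = 1*1 + 0 = 1, q_0 = 1*0 + 1 = 1.
  i=1: a_1=3, p_1 = 3*1 + 1 = 4, q_1 = 3*1 + 0 = 3.
  i=2: a_2=12, p_2 = 12*4 + 1 = 49, q_2 = 12*3 + 1 = 37.
  i=3: a_3=12, p_3 = 12*49 + 4 = 592, q_3 = 12*37 + 3 = 447.
  i=4: a_4=1, p_4 = 1*592 + 49 = 641, q_4 = 1*447 + 37 = 484.
  i=5: a_5=2, p_5 = 2*641 + 592 = 1874, q_5 = 2*484 + 447 = 1415.
  i=6: a_6=11, p_6 = 11*1874 + 641 = 21255, q_6 = 11*1415 + 484 = 16049.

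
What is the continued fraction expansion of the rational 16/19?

[0; 1, 5, 3]

Run the Euclidean algorithm on 16 and 19; the successive quotients are the partial quotients a_0, a_1, ... (each step inverts the fractional part left over by the previous one):
  16 = 0*19 + 16, so a_0 = 0.
  19 = 1*16 + 3, so a_1 = 1.
  16 = 5*3 + 1, so a_2 = 5.
  3 = 3*1 + 0, so a_3 = 3.
The remainder reaches 0 after 4 divisions, so the expansion has 4 partial quotients, read off in order.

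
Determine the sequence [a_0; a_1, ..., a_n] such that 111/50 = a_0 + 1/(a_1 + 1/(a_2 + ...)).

Run the Euclidean algorithm on 111 and 50; the successive quotients are the partial quotients a_0, a_1, ... (each step inverts the fractional part left over by the previous one):
  111 = 2*50 + 11, so a_0 = 2.
  50 = 4*11 + 6, so a_1 = 4.
  11 = 1*6 + 5, so a_2 = 1.
  6 = 1*5 + 1, so a_3 = 1.
  5 = 5*1 + 0, so a_4 = 5.
The remainder reaches 0 after 5 divisions, so the expansion has 5 partial quotients, read off in order.

[2; 4, 1, 1, 5]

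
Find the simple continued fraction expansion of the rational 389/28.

Run the Euclidean algorithm on 389 and 28; the successive quotients are the partial quotients a_0, a_1, ... (each step inverts the fractional part left over by the previous one):
  389 = 13*28 + 25, so a_0 = 13.
  28 = 1*25 + 3, so a_1 = 1.
  25 = 8*3 + 1, so a_2 = 8.
  3 = 3*1 + 0, so a_3 = 3.
The remainder reaches 0 after 4 divisions, so the expansion has 4 partial quotients, read off in order.

[13; 1, 8, 3]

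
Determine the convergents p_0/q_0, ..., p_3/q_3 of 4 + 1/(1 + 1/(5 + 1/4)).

Using the convergent recurrence p_i = a_i*p_{i-1} + p_{i-2}, q_i = a_i*q_{i-1} + q_{i-2} with p_{-2}=0, p_{-1}=1, q_{-2}=1, q_{-1}=0:
  i=0: a_0=4, p_0 = 4*1 + 0 = 4, q_0 = 4*0 + 1 = 1.
  i=1: a_1=1, p_1 = 1*4 + 1 = 5, q_1 = 1*1 + 0 = 1.
  i=2: a_2=5, p_2 = 5*5 + 4 = 29, q_2 = 5*1 + 1 = 6.
  i=3: a_3=4, p_3 = 4*29 + 5 = 121, q_3 = 4*6 + 1 = 25.

4/1, 5/1, 29/6, 121/25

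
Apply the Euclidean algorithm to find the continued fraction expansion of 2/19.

[0; 9, 2]

Run the Euclidean algorithm on 2 and 19; the successive quotients are the partial quotients a_0, a_1, ... (each step inverts the fractional part left over by the previous one):
  2 = 0*19 + 2, so a_0 = 0.
  19 = 9*2 + 1, so a_1 = 9.
  2 = 2*1 + 0, so a_2 = 2.
The remainder reaches 0 after 3 divisions, so the expansion has 3 partial quotients, read off in order.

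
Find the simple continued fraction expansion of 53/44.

[1; 4, 1, 8]

Run the Euclidean algorithm on 53 and 44; the successive quotients are the partial quotients a_0, a_1, ... (each step inverts the fractional part left over by the previous one):
  53 = 1*44 + 9, so a_0 = 1.
  44 = 4*9 + 8, so a_1 = 4.
  9 = 1*8 + 1, so a_2 = 1.
  8 = 8*1 + 0, so a_3 = 8.
The remainder reaches 0 after 4 divisions, so the expansion has 4 partial quotients, read off in order.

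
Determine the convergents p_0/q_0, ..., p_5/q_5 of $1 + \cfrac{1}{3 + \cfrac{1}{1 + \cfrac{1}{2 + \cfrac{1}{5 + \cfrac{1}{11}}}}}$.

1/1, 4/3, 5/4, 14/11, 75/59, 839/660

Using the convergent recurrence p_i = a_i*p_{i-1} + p_{i-2}, q_i = a_i*q_{i-1} + q_{i-2} with p_{-2}=0, p_{-1}=1, q_{-2}=1, q_{-1}=0:
  i=0: a_0=1, p_0 = 1*1 + 0 = 1, q_0 = 1*0 + 1 = 1.
  i=1: a_1=3, p_1 = 3*1 + 1 = 4, q_1 = 3*1 + 0 = 3.
  i=2: a_2=1, p_2 = 1*4 + 1 = 5, q_2 = 1*3 + 1 = 4.
  i=3: a_3=2, p_3 = 2*5 + 4 = 14, q_3 = 2*4 + 3 = 11.
  i=4: a_4=5, p_4 = 5*14 + 5 = 75, q_4 = 5*11 + 4 = 59.
  i=5: a_5=11, p_5 = 11*75 + 14 = 839, q_5 = 11*59 + 11 = 660.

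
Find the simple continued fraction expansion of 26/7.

Run the Euclidean algorithm on 26 and 7; the successive quotients are the partial quotients a_0, a_1, ... (each step inverts the fractional part left over by the previous one):
  26 = 3*7 + 5, so a_0 = 3.
  7 = 1*5 + 2, so a_1 = 1.
  5 = 2*2 + 1, so a_2 = 2.
  2 = 2*1 + 0, so a_3 = 2.
The remainder reaches 0 after 4 divisions, so the expansion has 4 partial quotients, read off in order.

[3; 1, 2, 2]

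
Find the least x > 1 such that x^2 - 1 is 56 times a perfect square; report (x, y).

(x, y) = (15, 2)

First expand sqrt(56) as a continued fraction. With x_i = (sqrt(56) + m_i)/d_i and (m_0, d_0) = (0, 1): a_0 = floor(sqrt(56)) = 7, since 7^2 = 49 <= 56 < 64 = 8^2.
Iterate m_{i+1} = d_i*a_i - m_i, d_{i+1} = (56 - m_{i+1}^2)/d_i, a_{i+1} = floor((a_0 + m_{i+1})/d_{i+1}):
  m_1 = 1*7 - 0 = 7, d_1 = (56 - 7^2)/1 = 7/1 = 7, a_1 = floor((7 + 7)/7) = 2.
  m_2 = 7*2 - 7 = 7, d_2 = (56 - 7^2)/7 = 7/7 = 1, a_2 = floor((7 + 7)/1) = 14.
  m_3 = 1*14 - 7 = 7, d_3 = (56 - 7^2)/1 = 7/1 = 7: (m_3, d_3) = (m_1, d_1) = (7, 7), so from here the quotients repeat a_1, a_2; the period length is 2.
So sqrt(56) = [7; (2, 14)] with period length k = 2.
k is even, so the fundamental solution of x^2 - 56y^2 = 1 is (p_{k-1}, q_{k-1}) = (p_1, q_1); compute convergents through index 1.
Convergents (p_i = a_i*p_{i-1} + p_{i-2}, q_i = a_i*q_{i-1} + q_{i-2} with p_{-2}=0, p_{-1}=1, q_{-2}=1, q_{-1}=0):
  i=0: a_0=7, p_0 = 7*1 + 0 = 7, q_0 = 7*0 + 1 = 1.
  i=1: a_1=2, p_1 = 2*7 + 1 = 15, q_1 = 2*1 + 0 = 2.
Check: 15^2 - 56*2^2 = 225 - 224 = 1, so (x, y) = (15, 2) solves the equation, and by the theorem it is the least positive solution.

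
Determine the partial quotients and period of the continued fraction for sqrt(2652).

[51; (2, 102)]

Write x_i = (sqrt(2652) + m_i)/d_i with (m_0, d_0) = (0, 1). a_0 = floor(sqrt(2652)) = 51, since 51^2 = 2601 <= 2652 < 2704 = 52^2.
Iterate m_{i+1} = d_i*a_i - m_i, d_{i+1} = (2652 - m_{i+1}^2)/d_i, a_{i+1} = floor((a_0 + m_{i+1})/d_{i+1}):
  m_1 = 1*51 - 0 = 51, d_1 = (2652 - 51^2)/1 = 51/1 = 51, a_1 = floor((51 + 51)/51) = 2.
  m_2 = 51*2 - 51 = 51, d_2 = (2652 - 51^2)/51 = 51/51 = 1, a_2 = floor((51 + 51)/1) = 102.
  m_3 = 1*102 - 51 = 51, d_3 = (2652 - 51^2)/1 = 51/1 = 51: (m_3, d_3) = (m_1, d_1) = (51, 51), so from here the quotients repeat a_1, a_2; the period length is 2.
Hence the expansion of sqrt(2652) is a_0 = 51 followed by the repeating block 2, 102 (period 2).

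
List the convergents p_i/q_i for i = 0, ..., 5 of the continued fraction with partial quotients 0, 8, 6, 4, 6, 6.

Using the convergent recurrence p_i = a_i*p_{i-1} + p_{i-2}, q_i = a_i*q_{i-1} + q_{i-2} with p_{-2}=0, p_{-1}=1, q_{-2}=1, q_{-1}=0:
  i=0: a_0=0, p_0 = 0*1 + 0 = 0, q_0 = 0*0 + 1 = 1.
  i=1: a_1=8, p_1 = 8*0 + 1 = 1, q_1 = 8*1 + 0 = 8.
  i=2: a_2=6, p_2 = 6*1 + 0 = 6, q_2 = 6*8 + 1 = 49.
  i=3: a_3=4, p_3 = 4*6 + 1 = 25, q_3 = 4*49 + 8 = 204.
  i=4: a_4=6, p_4 = 6*25 + 6 = 156, q_4 = 6*204 + 49 = 1273.
  i=5: a_5=6, p_5 = 6*156 + 25 = 961, q_5 = 6*1273 + 204 = 7842.

0/1, 1/8, 6/49, 25/204, 156/1273, 961/7842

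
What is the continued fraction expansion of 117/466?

Run the Euclidean algorithm on 117 and 466; the successive quotients are the partial quotients a_0, a_1, ... (each step inverts the fractional part left over by the previous one):
  117 = 0*466 + 117, so a_0 = 0.
  466 = 3*117 + 115, so a_1 = 3.
  117 = 1*115 + 2, so a_2 = 1.
  115 = 57*2 + 1, so a_3 = 57.
  2 = 2*1 + 0, so a_4 = 2.
The remainder reaches 0 after 5 divisions, so the expansion has 5 partial quotients, read off in order.

[0; 3, 1, 57, 2]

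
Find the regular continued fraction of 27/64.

[0; 2, 2, 1, 2, 3]

Run the Euclidean algorithm on 27 and 64; the successive quotients are the partial quotients a_0, a_1, ... (each step inverts the fractional part left over by the previous one):
  27 = 0*64 + 27, so a_0 = 0.
  64 = 2*27 + 10, so a_1 = 2.
  27 = 2*10 + 7, so a_2 = 2.
  10 = 1*7 + 3, so a_3 = 1.
  7 = 2*3 + 1, so a_4 = 2.
  3 = 3*1 + 0, so a_5 = 3.
The remainder reaches 0 after 6 divisions, so the expansion has 6 partial quotients, read off in order.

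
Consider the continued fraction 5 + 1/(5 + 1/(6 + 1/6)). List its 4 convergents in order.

5/1, 26/5, 161/31, 992/191

Using the convergent recurrence p_i = a_i*p_{i-1} + p_{i-2}, q_i = a_i*q_{i-1} + q_{i-2} with p_{-2}=0, p_{-1}=1, q_{-2}=1, q_{-1}=0:
  i=0: a_0=5, p_0 = 5*1 + 0 = 5, q_0 = 5*0 + 1 = 1.
  i=1: a_1=5, p_1 = 5*5 + 1 = 26, q_1 = 5*1 + 0 = 5.
  i=2: a_2=6, p_2 = 6*26 + 5 = 161, q_2 = 6*5 + 1 = 31.
  i=3: a_3=6, p_3 = 6*161 + 26 = 992, q_3 = 6*31 + 5 = 191.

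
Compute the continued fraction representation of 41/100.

Run the Euclidean algorithm on 41 and 100; the successive quotients are the partial quotients a_0, a_1, ... (each step inverts the fractional part left over by the previous one):
  41 = 0*100 + 41, so a_0 = 0.
  100 = 2*41 + 18, so a_1 = 2.
  41 = 2*18 + 5, so a_2 = 2.
  18 = 3*5 + 3, so a_3 = 3.
  5 = 1*3 + 2, so a_4 = 1.
  3 = 1*2 + 1, so a_5 = 1.
  2 = 2*1 + 0, so a_6 = 2.
The remainder reaches 0 after 7 divisions, so the expansion has 7 partial quotients, read off in order.

[0; 2, 2, 3, 1, 1, 2]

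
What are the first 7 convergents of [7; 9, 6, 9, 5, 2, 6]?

Using the convergent recurrence p_i = a_i*p_{i-1} + p_{i-2}, q_i = a_i*q_{i-1} + q_{i-2} with p_{-2}=0, p_{-1}=1, q_{-2}=1, q_{-1}=0:
  i=0: a_0=7, p_0 = 7*1 + 0 = 7, q_0 = 7*0 + 1 = 1.
  i=1: a_1=9, p_1 = 9*7 + 1 = 64, q_1 = 9*1 + 0 = 9.
  i=2: a_2=6, p_2 = 6*64 + 7 = 391, q_2 = 6*9 + 1 = 55.
  i=3: a_3=9, p_3 = 9*391 + 64 = 3583, q_3 = 9*55 + 9 = 504.
  i=4: a_4=5, p_4 = 5*3583 + 391 = 18306, q_4 = 5*504 + 55 = 2575.
  i=5: a_5=2, p_5 = 2*18306 + 3583 = 40195, q_5 = 2*2575 + 504 = 5654.
  i=6: a_6=6, p_6 = 6*40195 + 18306 = 259476, q_6 = 6*5654 + 2575 = 36499.

7/1, 64/9, 391/55, 3583/504, 18306/2575, 40195/5654, 259476/36499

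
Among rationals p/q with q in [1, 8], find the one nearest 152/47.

13/4

Expand x = 152/47 as a continued fraction with the Euclidean algorithm:
  152 = 3*47 + 11, so a_0 = 3.
  47 = 4*11 + 3, so a_1 = 4.
  11 = 3*3 + 2, so a_2 = 3.
  3 = 1*2 + 1, so a_3 = 1.
  2 = 2*1 + 0, so a_4 = 2.
so x = [3; 4, 3, 1, 2].
Convergents (p_i = a_i*p_{i-1} + p_{i-2}, q_i = a_i*q_{i-1} + q_{i-2} with p_{-2}=0, p_{-1}=1, q_{-2}=1, q_{-1}=0), until the denominator exceeds 8:
  i=0: a_0=3, p_0 = 3*1 + 0 = 3, q_0 = 3*0 + 1 = 1.
  i=1: a_1=4, p_1 = 4*3 + 1 = 13, q_1 = 4*1 + 0 = 4.
  i=2: a_2=3, p_2 = 3*13 + 3 = 42, q_2 = 3*4 + 1 = 13.
q_2 = 13 > 8, so the last convergent with denominator <= 8 is p_1/q_1 = 13/4.
The closest fraction with denominator <= 8 is either p_1/q_1 or the intermediate fraction (k*p_1 + p_0)/(k*q_1 + q_0) with the largest k >= 1 whose denominator stays <= 8; these approach x as k grows, and every other convergent or intermediate fraction in range is farther away.
Largest k: floor((8 - q_0)/q_1) = floor((8 - 1)/4) = 1.
That gives (1*13 + 3)/(1*4 + 1) = 16/5.
Compare the errors: |x - 13/4| = |152*4 - 13*47|/(47*4) = 3/188, and |x - 16/5| = |152*5 - 16*47|/(47*5) = 8/235.
Cross-multiplying, 3*235 = 705 < 1504 = 8*188, so 3/188 is smaller: the convergent 13/4 is closer to x than 16/5.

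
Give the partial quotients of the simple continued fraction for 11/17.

Run the Euclidean algorithm on 11 and 17; the successive quotients are the partial quotients a_0, a_1, ... (each step inverts the fractional part left over by the previous one):
  11 = 0*17 + 11, so a_0 = 0.
  17 = 1*11 + 6, so a_1 = 1.
  11 = 1*6 + 5, so a_2 = 1.
  6 = 1*5 + 1, so a_3 = 1.
  5 = 5*1 + 0, so a_4 = 5.
The remainder reaches 0 after 5 divisions, so the expansion has 5 partial quotients, read off in order.

[0; 1, 1, 1, 5]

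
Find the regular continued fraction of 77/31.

Run the Euclidean algorithm on 77 and 31; the successive quotients are the partial quotients a_0, a_1, ... (each step inverts the fractional part left over by the previous one):
  77 = 2*31 + 15, so a_0 = 2.
  31 = 2*15 + 1, so a_1 = 2.
  15 = 15*1 + 0, so a_2 = 15.
The remainder reaches 0 after 3 divisions, so the expansion has 3 partial quotients, read off in order.

[2; 2, 15]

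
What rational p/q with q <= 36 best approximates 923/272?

95/28

Expand x = 923/272 as a continued fraction with the Euclidean algorithm:
  923 = 3*272 + 107, so a_0 = 3.
  272 = 2*107 + 58, so a_1 = 2.
  107 = 1*58 + 49, so a_2 = 1.
  58 = 1*49 + 9, so a_3 = 1.
  49 = 5*9 + 4, so a_4 = 5.
  9 = 2*4 + 1, so a_5 = 2.
  4 = 4*1 + 0, so a_6 = 4.
so x = [3; 2, 1, 1, 5, 2, 4].
Convergents (p_i = a_i*p_{i-1} + p_{i-2}, q_i = a_i*q_{i-1} + q_{i-2} with p_{-2}=0, p_{-1}=1, q_{-2}=1, q_{-1}=0), until the denominator exceeds 36:
  i=0: a_0=3, p_0 = 3*1 + 0 = 3, q_0 = 3*0 + 1 = 1.
  i=1: a_1=2, p_1 = 2*3 + 1 = 7, q_1 = 2*1 + 0 = 2.
  i=2: a_2=1, p_2 = 1*7 + 3 = 10, q_2 = 1*2 + 1 = 3.
  i=3: a_3=1, p_3 = 1*10 + 7 = 17, q_3 = 1*3 + 2 = 5.
  i=4: a_4=5, p_4 = 5*17 + 10 = 95, q_4 = 5*5 + 3 = 28.
  i=5: a_5=2, p_5 = 2*95 + 17 = 207, q_5 = 2*28 + 5 = 61.
q_5 = 61 > 36, so the last convergent with denominator <= 36 is p_4/q_4 = 95/28.
The closest fraction with denominator <= 36 is either p_4/q_4 or the intermediate fraction (k*p_4 + p_3)/(k*q_4 + q_3) with the largest k >= 1 whose denominator stays <= 36; these approach x as k grows, and every other convergent or intermediate fraction in range is farther away.
Largest k: floor((36 - q_3)/q_4) = floor((36 - 5)/28) = 1.
That gives (1*95 + 17)/(1*28 + 5) = 112/33.
Compare the errors: |x - 95/28| = |923*28 - 95*272|/(272*28) = 4/7616, and |x - 112/33| = |923*33 - 112*272|/(272*33) = 5/8976.
Cross-multiplying, 4*8976 = 35904 < 38080 = 5*7616, so 4/7616 is smaller: the convergent 95/28 is closer to x than 112/33.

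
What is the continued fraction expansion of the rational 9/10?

Run the Euclidean algorithm on 9 and 10; the successive quotients are the partial quotients a_0, a_1, ... (each step inverts the fractional part left over by the previous one):
  9 = 0*10 + 9, so a_0 = 0.
  10 = 1*9 + 1, so a_1 = 1.
  9 = 9*1 + 0, so a_2 = 9.
The remainder reaches 0 after 3 divisions, so the expansion has 3 partial quotients, read off in order.

[0; 1, 9]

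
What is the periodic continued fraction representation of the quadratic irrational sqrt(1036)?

[32; (5, 2, 1, 6, 2, 6, 1, 2, 5, 64)]

Write x_i = (sqrt(1036) + m_i)/d_i with (m_0, d_0) = (0, 1). a_0 = floor(sqrt(1036)) = 32, since 32^2 = 1024 <= 1036 < 1089 = 33^2.
Iterate m_{i+1} = d_i*a_i - m_i, d_{i+1} = (1036 - m_{i+1}^2)/d_i, a_{i+1} = floor((a_0 + m_{i+1})/d_{i+1}):
  m_1 = 1*32 - 0 = 32, d_1 = (1036 - 32^2)/1 = 12/1 = 12, a_1 = floor((32 + 32)/12) = 5.
  m_2 = 12*5 - 32 = 28, d_2 = (1036 - 28^2)/12 = 252/12 = 21, a_2 = floor((32 + 28)/21) = 2.
  m_3 = 21*2 - 28 = 14, d_3 = (1036 - 14^2)/21 = 840/21 = 40, a_3 = floor((32 + 14)/40) = 1.
  m_4 = 40*1 - 14 = 26, d_4 = (1036 - 26^2)/40 = 360/40 = 9, a_4 = floor((32 + 26)/9) = 6.
  m_5 = 9*6 - 26 = 28, d_5 = (1036 - 28^2)/9 = 252/9 = 28, a_5 = floor((32 + 28)/28) = 2.
  m_6 = 28*2 - 28 = 28, d_6 = (1036 - 28^2)/28 = 252/28 = 9, a_6 = floor((32 + 28)/9) = 6.
  m_7 = 9*6 - 28 = 26, d_7 = (1036 - 26^2)/9 = 360/9 = 40, a_7 = floor((32 + 26)/40) = 1.
  m_8 = 40*1 - 26 = 14, d_8 = (1036 - 14^2)/40 = 840/40 = 21, a_8 = floor((32 + 14)/21) = 2.
  m_9 = 21*2 - 14 = 28, d_9 = (1036 - 28^2)/21 = 252/21 = 12, a_9 = floor((32 + 28)/12) = 5.
  m_10 = 12*5 - 28 = 32, d_10 = (1036 - 32^2)/12 = 12/12 = 1, a_10 = floor((32 + 32)/1) = 64.
  m_11 = 1*64 - 32 = 32, d_11 = (1036 - 32^2)/1 = 12/1 = 12: (m_11, d_11) = (m_1, d_1) = (32, 12), so from here the quotients repeat a_1, ..., a_10; the period length is 10.
Hence the expansion of sqrt(1036) is a_0 = 32 followed by the repeating block 5, 2, 1, 6, 2, 6, 1, 2, 5, 64 (period 10).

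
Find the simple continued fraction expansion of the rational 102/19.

Run the Euclidean algorithm on 102 and 19; the successive quotients are the partial quotients a_0, a_1, ... (each step inverts the fractional part left over by the previous one):
  102 = 5*19 + 7, so a_0 = 5.
  19 = 2*7 + 5, so a_1 = 2.
  7 = 1*5 + 2, so a_2 = 1.
  5 = 2*2 + 1, so a_3 = 2.
  2 = 2*1 + 0, so a_4 = 2.
The remainder reaches 0 after 5 divisions, so the expansion has 5 partial quotients, read off in order.

[5; 2, 1, 2, 2]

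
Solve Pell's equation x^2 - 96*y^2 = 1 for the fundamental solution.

(x, y) = (49, 5)

First expand sqrt(96) as a continued fraction. With x_i = (sqrt(96) + m_i)/d_i and (m_0, d_0) = (0, 1): a_0 = floor(sqrt(96)) = 9, since 9^2 = 81 <= 96 < 100 = 10^2.
Iterate m_{i+1} = d_i*a_i - m_i, d_{i+1} = (96 - m_{i+1}^2)/d_i, a_{i+1} = floor((a_0 + m_{i+1})/d_{i+1}):
  m_1 = 1*9 - 0 = 9, d_1 = (96 - 9^2)/1 = 15/1 = 15, a_1 = floor((9 + 9)/15) = 1.
  m_2 = 15*1 - 9 = 6, d_2 = (96 - 6^2)/15 = 60/15 = 4, a_2 = floor((9 + 6)/4) = 3.
  m_3 = 4*3 - 6 = 6, d_3 = (96 - 6^2)/4 = 60/4 = 15, a_3 = floor((9 + 6)/15) = 1.
  m_4 = 15*1 - 6 = 9, d_4 = (96 - 9^2)/15 = 15/15 = 1, a_4 = floor((9 + 9)/1) = 18.
  m_5 = 1*18 - 9 = 9, d_5 = (96 - 9^2)/1 = 15/1 = 15: (m_5, d_5) = (m_1, d_1) = (9, 15), so from here the quotients repeat a_1, ..., a_4; the period length is 4.
So sqrt(96) = [9; (1, 3, 1, 18)] with period length k = 4.
k is even, so the fundamental solution of x^2 - 96y^2 = 1 is (p_{k-1}, q_{k-1}) = (p_3, q_3); compute convergents through index 3.
Convergents (p_i = a_i*p_{i-1} + p_{i-2}, q_i = a_i*q_{i-1} + q_{i-2} with p_{-2}=0, p_{-1}=1, q_{-2}=1, q_{-1}=0):
  i=0: a_0=9, p_0 = 9*1 + 0 = 9, q_0 = 9*0 + 1 = 1.
  i=1: a_1=1, p_1 = 1*9 + 1 = 10, q_1 = 1*1 + 0 = 1.
  i=2: a_2=3, p_2 = 3*10 + 9 = 39, q_2 = 3*1 + 1 = 4.
  i=3: a_3=1, p_3 = 1*39 + 10 = 49, q_3 = 1*4 + 1 = 5.
Check: 49^2 - 96*5^2 = 2401 - 2400 = 1, so (x, y) = (49, 5) solves the equation, and by the theorem it is the least positive solution.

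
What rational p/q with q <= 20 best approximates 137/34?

Expand x = 137/34 as a continued fraction with the Euclidean algorithm:
  137 = 4*34 + 1, so a_0 = 4.
  34 = 34*1 + 0, so a_1 = 34.
so x = [4; 34].
Convergents (p_i = a_i*p_{i-1} + p_{i-2}, q_i = a_i*q_{i-1} + q_{i-2} with p_{-2}=0, p_{-1}=1, q_{-2}=1, q_{-1}=0), until the denominator exceeds 20:
  i=0: a_0=4, p_0 = 4*1 + 0 = 4, q_0 = 4*0 + 1 = 1.
  i=1: a_1=34, p_1 = 34*4 + 1 = 137, q_1 = 34*1 + 0 = 34.
q_1 = 34 > 20, so the last convergent with denominator <= 20 is p_0/q_0 = 4/1.
The closest fraction with denominator <= 20 is either p_0/q_0 or the intermediate fraction (k*p_0 + p_{-1})/(k*q_0 + q_{-1}) with the largest k >= 1 whose denominator stays <= 20; these approach x as k grows, and every other convergent or intermediate fraction in range is farther away.
Largest k: floor((20 - q_{-1})/q_0) = floor((20 - 0)/1) = 20 (using the seeds p_{-1} = 1, q_{-1} = 0).
That gives (20*4 + 1)/(20*1 + 0) = 81/20.
Compare the errors: |x - 4/1| = |137*1 - 4*34|/(34*1) = 1/34, and |x - 81/20| = |137*20 - 81*34|/(34*20) = 14/680.
Cross-multiplying, 14*34 = 476 < 680 = 1*680, so 14/680 is smaller: the intermediate fraction 81/20 is closer to x than 4/1.

81/20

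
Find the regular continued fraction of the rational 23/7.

[3; 3, 2]

Run the Euclidean algorithm on 23 and 7; the successive quotients are the partial quotients a_0, a_1, ... (each step inverts the fractional part left over by the previous one):
  23 = 3*7 + 2, so a_0 = 3.
  7 = 3*2 + 1, so a_1 = 3.
  2 = 2*1 + 0, so a_2 = 2.
The remainder reaches 0 after 3 divisions, so the expansion has 3 partial quotients, read off in order.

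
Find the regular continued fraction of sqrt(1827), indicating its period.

Write x_i = (sqrt(1827) + m_i)/d_i with (m_0, d_0) = (0, 1). a_0 = floor(sqrt(1827)) = 42, since 42^2 = 1764 <= 1827 < 1849 = 43^2.
Iterate m_{i+1} = d_i*a_i - m_i, d_{i+1} = (1827 - m_{i+1}^2)/d_i, a_{i+1} = floor((a_0 + m_{i+1})/d_{i+1}):
  m_1 = 1*42 - 0 = 42, d_1 = (1827 - 42^2)/1 = 63/1 = 63, a_1 = floor((42 + 42)/63) = 1.
  m_2 = 63*1 - 42 = 21, d_2 = (1827 - 21^2)/63 = 1386/63 = 22, a_2 = floor((42 + 21)/22) = 2.
  m_3 = 22*2 - 21 = 23, d_3 = (1827 - 23^2)/22 = 1298/22 = 59, a_3 = floor((42 + 23)/59) = 1.
  m_4 = 59*1 - 23 = 36, d_4 = (1827 - 36^2)/59 = 531/59 = 9, a_4 = floor((42 + 36)/9) = 8.
  m_5 = 9*8 - 36 = 36, d_5 = (1827 - 36^2)/9 = 531/9 = 59, a_5 = floor((42 + 36)/59) = 1.
  m_6 = 59*1 - 36 = 23, d_6 = (1827 - 23^2)/59 = 1298/59 = 22, a_6 = floor((42 + 23)/22) = 2.
  m_7 = 22*2 - 23 = 21, d_7 = (1827 - 21^2)/22 = 1386/22 = 63, a_7 = floor((42 + 21)/63) = 1.
  m_8 = 63*1 - 21 = 42, d_8 = (1827 - 42^2)/63 = 63/63 = 1, a_8 = floor((42 + 42)/1) = 84.
  m_9 = 1*84 - 42 = 42, d_9 = (1827 - 42^2)/1 = 63/1 = 63: (m_9, d_9) = (m_1, d_1) = (42, 63), so from here the quotients repeat a_1, ..., a_8; the period length is 8.
Hence the expansion of sqrt(1827) is a_0 = 42 followed by the repeating block 1, 2, 1, 8, 1, 2, 1, 84 (period 8).

[42; (1, 2, 1, 8, 1, 2, 1, 84)]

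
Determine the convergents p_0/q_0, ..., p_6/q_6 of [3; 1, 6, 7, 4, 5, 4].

3/1, 4/1, 27/7, 193/50, 799/207, 4188/1085, 17551/4547

Using the convergent recurrence p_i = a_i*p_{i-1} + p_{i-2}, q_i = a_i*q_{i-1} + q_{i-2} with p_{-2}=0, p_{-1}=1, q_{-2}=1, q_{-1}=0:
  i=0: a_0=3, p_0 = 3*1 + 0 = 3, q_0 = 3*0 + 1 = 1.
  i=1: a_1=1, p_1 = 1*3 + 1 = 4, q_1 = 1*1 + 0 = 1.
  i=2: a_2=6, p_2 = 6*4 + 3 = 27, q_2 = 6*1 + 1 = 7.
  i=3: a_3=7, p_3 = 7*27 + 4 = 193, q_3 = 7*7 + 1 = 50.
  i=4: a_4=4, p_4 = 4*193 + 27 = 799, q_4 = 4*50 + 7 = 207.
  i=5: a_5=5, p_5 = 5*799 + 193 = 4188, q_5 = 5*207 + 50 = 1085.
  i=6: a_6=4, p_6 = 4*4188 + 799 = 17551, q_6 = 4*1085 + 207 = 4547.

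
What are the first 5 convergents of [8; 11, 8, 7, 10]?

8/1, 89/11, 720/89, 5129/634, 52010/6429

Using the convergent recurrence p_i = a_i*p_{i-1} + p_{i-2}, q_i = a_i*q_{i-1} + q_{i-2} with p_{-2}=0, p_{-1}=1, q_{-2}=1, q_{-1}=0:
  i=0: a_0=8, p_0 = 8*1 + 0 = 8, q_0 = 8*0 + 1 = 1.
  i=1: a_1=11, p_1 = 11*8 + 1 = 89, q_1 = 11*1 + 0 = 11.
  i=2: a_2=8, p_2 = 8*89 + 8 = 720, q_2 = 8*11 + 1 = 89.
  i=3: a_3=7, p_3 = 7*720 + 89 = 5129, q_3 = 7*89 + 11 = 634.
  i=4: a_4=10, p_4 = 10*5129 + 720 = 52010, q_4 = 10*634 + 89 = 6429.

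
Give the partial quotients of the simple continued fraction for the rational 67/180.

Run the Euclidean algorithm on 67 and 180; the successive quotients are the partial quotients a_0, a_1, ... (each step inverts the fractional part left over by the previous one):
  67 = 0*180 + 67, so a_0 = 0.
  180 = 2*67 + 46, so a_1 = 2.
  67 = 1*46 + 21, so a_2 = 1.
  46 = 2*21 + 4, so a_3 = 2.
  21 = 5*4 + 1, so a_4 = 5.
  4 = 4*1 + 0, so a_5 = 4.
The remainder reaches 0 after 6 divisions, so the expansion has 6 partial quotients, read off in order.

[0; 2, 1, 2, 5, 4]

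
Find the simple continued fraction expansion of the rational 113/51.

Run the Euclidean algorithm on 113 and 51; the successive quotients are the partial quotients a_0, a_1, ... (each step inverts the fractional part left over by the previous one):
  113 = 2*51 + 11, so a_0 = 2.
  51 = 4*11 + 7, so a_1 = 4.
  11 = 1*7 + 4, so a_2 = 1.
  7 = 1*4 + 3, so a_3 = 1.
  4 = 1*3 + 1, so a_4 = 1.
  3 = 3*1 + 0, so a_5 = 3.
The remainder reaches 0 after 6 divisions, so the expansion has 6 partial quotients, read off in order.

[2; 4, 1, 1, 1, 3]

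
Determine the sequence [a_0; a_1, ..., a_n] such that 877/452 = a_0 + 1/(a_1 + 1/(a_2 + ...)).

Run the Euclidean algorithm on 877 and 452; the successive quotients are the partial quotients a_0, a_1, ... (each step inverts the fractional part left over by the previous one):
  877 = 1*452 + 425, so a_0 = 1.
  452 = 1*425 + 27, so a_1 = 1.
  425 = 15*27 + 20, so a_2 = 15.
  27 = 1*20 + 7, so a_3 = 1.
  20 = 2*7 + 6, so a_4 = 2.
  7 = 1*6 + 1, so a_5 = 1.
  6 = 6*1 + 0, so a_6 = 6.
The remainder reaches 0 after 7 divisions, so the expansion has 7 partial quotients, read off in order.

[1; 1, 15, 1, 2, 1, 6]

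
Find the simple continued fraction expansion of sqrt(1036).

[32; (5, 2, 1, 6, 2, 6, 1, 2, 5, 64)]

Write x_i = (sqrt(1036) + m_i)/d_i with (m_0, d_0) = (0, 1). a_0 = floor(sqrt(1036)) = 32, since 32^2 = 1024 <= 1036 < 1089 = 33^2.
Iterate m_{i+1} = d_i*a_i - m_i, d_{i+1} = (1036 - m_{i+1}^2)/d_i, a_{i+1} = floor((a_0 + m_{i+1})/d_{i+1}):
  m_1 = 1*32 - 0 = 32, d_1 = (1036 - 32^2)/1 = 12/1 = 12, a_1 = floor((32 + 32)/12) = 5.
  m_2 = 12*5 - 32 = 28, d_2 = (1036 - 28^2)/12 = 252/12 = 21, a_2 = floor((32 + 28)/21) = 2.
  m_3 = 21*2 - 28 = 14, d_3 = (1036 - 14^2)/21 = 840/21 = 40, a_3 = floor((32 + 14)/40) = 1.
  m_4 = 40*1 - 14 = 26, d_4 = (1036 - 26^2)/40 = 360/40 = 9, a_4 = floor((32 + 26)/9) = 6.
  m_5 = 9*6 - 26 = 28, d_5 = (1036 - 28^2)/9 = 252/9 = 28, a_5 = floor((32 + 28)/28) = 2.
  m_6 = 28*2 - 28 = 28, d_6 = (1036 - 28^2)/28 = 252/28 = 9, a_6 = floor((32 + 28)/9) = 6.
  m_7 = 9*6 - 28 = 26, d_7 = (1036 - 26^2)/9 = 360/9 = 40, a_7 = floor((32 + 26)/40) = 1.
  m_8 = 40*1 - 26 = 14, d_8 = (1036 - 14^2)/40 = 840/40 = 21, a_8 = floor((32 + 14)/21) = 2.
  m_9 = 21*2 - 14 = 28, d_9 = (1036 - 28^2)/21 = 252/21 = 12, a_9 = floor((32 + 28)/12) = 5.
  m_10 = 12*5 - 28 = 32, d_10 = (1036 - 32^2)/12 = 12/12 = 1, a_10 = floor((32 + 32)/1) = 64.
  m_11 = 1*64 - 32 = 32, d_11 = (1036 - 32^2)/1 = 12/1 = 12: (m_11, d_11) = (m_1, d_1) = (32, 12), so from here the quotients repeat a_1, ..., a_10; the period length is 10.
Hence the expansion of sqrt(1036) is a_0 = 32 followed by the repeating block 5, 2, 1, 6, 2, 6, 1, 2, 5, 64 (period 10).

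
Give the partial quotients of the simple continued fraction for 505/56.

[9; 56]

Run the Euclidean algorithm on 505 and 56; the successive quotients are the partial quotients a_0, a_1, ... (each step inverts the fractional part left over by the previous one):
  505 = 9*56 + 1, so a_0 = 9.
  56 = 56*1 + 0, so a_1 = 56.
The remainder reaches 0 after 2 divisions, so the expansion has 2 partial quotients, read off in order.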